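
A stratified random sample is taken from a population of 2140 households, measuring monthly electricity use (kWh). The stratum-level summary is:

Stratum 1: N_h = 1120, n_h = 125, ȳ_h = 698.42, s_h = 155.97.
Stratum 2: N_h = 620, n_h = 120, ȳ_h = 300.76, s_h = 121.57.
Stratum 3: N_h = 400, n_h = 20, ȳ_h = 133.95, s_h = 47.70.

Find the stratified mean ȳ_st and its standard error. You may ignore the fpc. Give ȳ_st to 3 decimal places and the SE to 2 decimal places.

ȳ_st ≈ 477.702, SE ≈ 8.22

ȳ_st = Σ W_h ȳ_h = (1120·698.42 + 620·300.76 + 400·133.95)/2140 = 477.70168
V̂(ȳ_st) = Σ W_h² s_h²/n_h, with W_h = N_h/N and N = 2140:
  stratum 1: (1120/2140)²·155.97²/125 = 53.3066
  stratum 2: (620/2140)²·121.57²/120 = 10.3378
  stratum 3: (400/2140)²·47.70²/20 = 3.97465
V̂(ȳ_st) = 67.619
SE(ȳ_st) = √67.619 = 8.22308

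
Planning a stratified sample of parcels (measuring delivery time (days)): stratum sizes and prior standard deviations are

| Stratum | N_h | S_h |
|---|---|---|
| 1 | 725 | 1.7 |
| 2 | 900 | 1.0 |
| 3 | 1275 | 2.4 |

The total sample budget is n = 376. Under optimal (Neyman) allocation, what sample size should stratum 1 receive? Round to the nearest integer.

Neyman allocation: n_h = n · N_h S_h / Σ N_i S_i, with n = 376.
  stratum 1: N_h·S_h = 725·1.7 = 1232.50
  stratum 2: N_h·S_h = 900·1.0 = 900.00
  stratum 3: N_h·S_h = 1275·2.4 = 3060.00
Σ N_h S_h = 5192.50
n for stratum 1 = 376·1232.50/5192.50 = 89.248 → 89

89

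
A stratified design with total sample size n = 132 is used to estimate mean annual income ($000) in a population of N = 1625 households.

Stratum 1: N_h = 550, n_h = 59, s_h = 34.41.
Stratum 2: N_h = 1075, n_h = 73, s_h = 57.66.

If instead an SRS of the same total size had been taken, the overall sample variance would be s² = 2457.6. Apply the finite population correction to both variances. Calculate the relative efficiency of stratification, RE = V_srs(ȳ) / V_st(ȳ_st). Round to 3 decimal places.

RE ≈ 0.829

V̂(ȳ_st) = Σ W_h² (1 − n_h/N_h) s_h²/n_h, with W_h = N_h/N and N = 1625:
  stratum 1: (550/1625)²·(1 − 59/550)·34.41²/59 = 2.05237
  stratum 2: (1075/1625)²·(1 − 73/1075)·57.66²/73 = 18.5779
V_st = 20.6302
V_srs = (1 − 132/1625)·2457.6/132 = 17.1058
Relative efficiency = V_srs / V_st = 17.1058/20.6302 = 0.8292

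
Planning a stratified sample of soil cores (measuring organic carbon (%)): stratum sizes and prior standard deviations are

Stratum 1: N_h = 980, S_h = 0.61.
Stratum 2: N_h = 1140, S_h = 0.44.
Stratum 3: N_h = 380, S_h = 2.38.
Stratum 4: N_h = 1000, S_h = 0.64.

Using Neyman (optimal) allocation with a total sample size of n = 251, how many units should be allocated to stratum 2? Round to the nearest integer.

Neyman allocation: n_h = n · N_h S_h / Σ N_i S_i, with n = 251.
  stratum 1: N_h·S_h = 980·0.61 = 597.80
  stratum 2: N_h·S_h = 1140·0.44 = 501.60
  stratum 3: N_h·S_h = 380·2.38 = 904.40
  stratum 4: N_h·S_h = 1000·0.64 = 640.00
Σ N_h S_h = 2643.80
n for stratum 2 = 251·501.60/2643.80 = 47.621 → 48

48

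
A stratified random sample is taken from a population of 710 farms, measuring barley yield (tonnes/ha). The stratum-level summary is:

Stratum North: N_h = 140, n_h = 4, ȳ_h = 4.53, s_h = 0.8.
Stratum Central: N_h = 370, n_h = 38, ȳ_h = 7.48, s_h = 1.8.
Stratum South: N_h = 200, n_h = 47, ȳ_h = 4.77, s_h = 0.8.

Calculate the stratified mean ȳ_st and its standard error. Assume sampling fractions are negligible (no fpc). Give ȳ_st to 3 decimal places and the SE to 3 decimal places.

ȳ_st ≈ 6.135, SE ≈ 0.175

ȳ_st = Σ W_h ȳ_h = (140·4.53 + 370·7.48 + 200·4.77)/710 = 6.13493
V̂(ȳ_st) = Σ W_h² s_h²/n_h, with W_h = N_h/N and N = 710:
  stratum North: (140/710)²·0.8²/4 = 0.00622099
  stratum Central: (370/710)²·1.8²/38 = 0.0231552
  stratum South: (200/710)²·0.8²/47 = 0.0010805
V̂(ȳ_st) = 0.0304567
SE(ȳ_st) = √0.0304567 = 0.174518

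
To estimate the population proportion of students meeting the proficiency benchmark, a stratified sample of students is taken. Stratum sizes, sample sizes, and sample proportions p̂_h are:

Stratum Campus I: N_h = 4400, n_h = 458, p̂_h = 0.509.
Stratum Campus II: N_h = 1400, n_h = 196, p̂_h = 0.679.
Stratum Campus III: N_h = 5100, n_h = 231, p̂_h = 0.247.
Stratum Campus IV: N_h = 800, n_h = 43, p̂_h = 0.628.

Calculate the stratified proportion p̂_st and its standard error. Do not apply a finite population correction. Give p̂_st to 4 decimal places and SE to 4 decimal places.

N = 11700; stratum weights W_h = N_h/N.
p̂_st = Σ W_h p̂_h = (4400·0.509 + 1400·0.679 + 5100·0.247 + 800·0.628)/11700 = 0.42327
V̂(p̂_st) = Σ W_h² p̂_h(1−p̂_h)/(n_h−1):
  stratum Campus I: (4400/11700)²·0.509·0.491/457 = 7.73422e-05
  stratum Campus II: (1400/11700)²·0.679·0.321/195 = 1.60039e-05
  stratum Campus III: (5100/11700)²·0.247·0.753/230 = 0.00015365
  stratum Campus IV: (800/11700)²·0.628·0.372/42 = 2.60053e-05
V̂(p̂_st) = 0.000273001; SE = √V̂ = 0.0165228

p̂_st ≈ 0.4233, SE ≈ 0.0165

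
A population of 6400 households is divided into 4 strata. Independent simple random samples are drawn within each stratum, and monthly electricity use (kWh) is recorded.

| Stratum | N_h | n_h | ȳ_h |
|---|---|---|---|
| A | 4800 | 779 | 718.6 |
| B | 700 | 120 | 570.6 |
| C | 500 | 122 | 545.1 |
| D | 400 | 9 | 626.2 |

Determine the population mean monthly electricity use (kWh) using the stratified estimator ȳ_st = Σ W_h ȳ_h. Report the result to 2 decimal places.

N = Σ N_h = 6400. Stratum weights W_h = N_h/N.
ȳ_st = (4800·718.6 + 700·570.6 + 500·545.1 + 400·626.2) / 6400 = 683.0828

ȳ_st ≈ 683.08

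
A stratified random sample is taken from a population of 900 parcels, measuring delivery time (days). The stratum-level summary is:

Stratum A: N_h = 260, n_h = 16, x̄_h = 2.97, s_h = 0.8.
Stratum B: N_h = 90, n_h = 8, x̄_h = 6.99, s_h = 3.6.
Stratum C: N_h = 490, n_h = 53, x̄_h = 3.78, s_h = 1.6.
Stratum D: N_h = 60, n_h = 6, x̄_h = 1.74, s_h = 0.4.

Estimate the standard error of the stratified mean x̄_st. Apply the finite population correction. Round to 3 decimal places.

SE(x̄_st) ≈ 0.175

V̂(x̄_st) = Σ W_h² (1 − n_h/N_h) s_h²/n_h, with W_h = N_h/N and N = 900:
  stratum A: (260/900)²·(1 − 16/260)·0.8²/16 = 0.00313284
  stratum B: (90/900)²·(1 − 8/90)·3.6²/8 = 0.01476
  stratum C: (490/900)²·(1 − 53/490)·1.6²/53 = 0.012769
  stratum D: (60/900)²·(1 − 6/60)·0.4²/6 = 0.000106667
V̂(x̄_st) = 0.0307685
SE(x̄_st) = √0.0307685 = 0.17541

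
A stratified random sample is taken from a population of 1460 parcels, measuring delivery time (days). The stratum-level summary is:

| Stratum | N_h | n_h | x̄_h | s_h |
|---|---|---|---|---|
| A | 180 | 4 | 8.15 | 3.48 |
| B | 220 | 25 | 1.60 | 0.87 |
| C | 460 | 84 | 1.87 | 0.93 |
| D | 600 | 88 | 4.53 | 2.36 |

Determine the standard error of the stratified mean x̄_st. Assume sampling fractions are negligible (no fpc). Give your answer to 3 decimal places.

V̂(x̄_st) = Σ W_h² s_h²/n_h, with W_h = N_h/N and N = 1460:
  stratum A: (180/1460)²·3.48²/4 = 0.0460191
  stratum B: (220/1460)²·0.87²/25 = 0.000687445
  stratum C: (460/1460)²·0.93²/84 = 0.00102211
  stratum D: (600/1460)²·2.36²/88 = 0.010689
V̂(x̄_st) = 0.0584176
SE(x̄_st) = √0.0584176 = 0.241697

SE(x̄_st) ≈ 0.242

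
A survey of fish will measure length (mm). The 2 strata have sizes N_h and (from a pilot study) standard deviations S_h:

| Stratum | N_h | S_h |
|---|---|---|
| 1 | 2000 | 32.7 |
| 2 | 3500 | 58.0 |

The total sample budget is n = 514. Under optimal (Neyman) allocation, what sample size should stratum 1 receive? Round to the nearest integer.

Neyman allocation: n_h = n · N_h S_h / Σ N_i S_i, with n = 514.
  stratum 1: N_h·S_h = 2000·32.7 = 65400.00
  stratum 2: N_h·S_h = 3500·58.0 = 203000.00
Σ N_h S_h = 268400.00
n for stratum 1 = 514·65400.00/268400.00 = 125.244 → 125

125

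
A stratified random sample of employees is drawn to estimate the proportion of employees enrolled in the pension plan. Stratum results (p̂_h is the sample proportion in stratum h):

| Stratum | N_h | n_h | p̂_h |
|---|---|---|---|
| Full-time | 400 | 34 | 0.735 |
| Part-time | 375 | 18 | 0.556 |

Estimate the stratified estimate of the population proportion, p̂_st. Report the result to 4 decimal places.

N = 775; stratum weights W_h = N_h/N.
p̂_st = Σ W_h p̂_h = (400·0.735 + 375·0.556)/775 = 0.64839

p̂_st ≈ 0.6484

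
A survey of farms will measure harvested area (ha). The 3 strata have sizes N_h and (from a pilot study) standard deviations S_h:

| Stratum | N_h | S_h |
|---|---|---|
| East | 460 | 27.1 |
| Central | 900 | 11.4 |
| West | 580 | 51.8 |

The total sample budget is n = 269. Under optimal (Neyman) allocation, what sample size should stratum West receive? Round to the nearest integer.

Neyman allocation: n_h = n · N_h S_h / Σ N_i S_i, with n = 269.
  stratum East: N_h·S_h = 460·27.1 = 12466.00
  stratum Central: N_h·S_h = 900·11.4 = 10260.00
  stratum West: N_h·S_h = 580·51.8 = 30044.00
Σ N_h S_h = 52770.00
n for stratum West = 269·30044.00/52770.00 = 153.152 → 153

153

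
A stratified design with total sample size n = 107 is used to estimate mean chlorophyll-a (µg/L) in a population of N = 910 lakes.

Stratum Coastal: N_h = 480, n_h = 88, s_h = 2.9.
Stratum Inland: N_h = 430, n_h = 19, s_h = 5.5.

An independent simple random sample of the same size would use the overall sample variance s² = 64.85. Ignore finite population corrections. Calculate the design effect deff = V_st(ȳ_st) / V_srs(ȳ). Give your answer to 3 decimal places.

deff ≈ 0.630

V̂(ȳ_st) = Σ W_h² s_h²/n_h, with W_h = N_h/N and N = 910:
  stratum Coastal: (480/910)²·2.9²/88 = 0.0265897
  stratum Inland: (430/910)²·5.5²/19 = 0.355489
V_st = 0.382078
V_srs = s²/n = 64.85/107 = 0.606075
deff = V_st / V_srs = 0.382078/0.606075 = 0.6304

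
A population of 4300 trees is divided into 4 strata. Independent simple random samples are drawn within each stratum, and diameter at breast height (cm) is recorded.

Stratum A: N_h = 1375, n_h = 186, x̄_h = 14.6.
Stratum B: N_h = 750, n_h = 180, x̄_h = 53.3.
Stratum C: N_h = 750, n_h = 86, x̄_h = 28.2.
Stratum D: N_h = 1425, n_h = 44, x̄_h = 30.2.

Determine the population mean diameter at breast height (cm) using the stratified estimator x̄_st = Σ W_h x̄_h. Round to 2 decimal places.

N = Σ N_h = 4300. Stratum weights W_h = N_h/N.
x̄_st = (1375·14.6 + 750·53.3 + 750·28.2 + 1425·30.2) / 4300 = 28.8919

x̄_st ≈ 28.89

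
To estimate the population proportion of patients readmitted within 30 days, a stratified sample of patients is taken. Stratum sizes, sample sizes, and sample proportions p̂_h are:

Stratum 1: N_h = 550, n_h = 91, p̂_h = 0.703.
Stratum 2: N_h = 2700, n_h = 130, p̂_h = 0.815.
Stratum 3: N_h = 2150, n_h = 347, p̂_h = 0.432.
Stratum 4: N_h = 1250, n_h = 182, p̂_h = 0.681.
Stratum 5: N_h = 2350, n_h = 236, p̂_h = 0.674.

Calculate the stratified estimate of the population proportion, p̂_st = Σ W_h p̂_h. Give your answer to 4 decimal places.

p̂_st ≈ 0.6612

N = 9000; stratum weights W_h = N_h/N.
p̂_st = Σ W_h p̂_h = (550·0.703 + 2700·0.815 + 2150·0.432 + 1250·0.681 + 2350·0.674)/9000 = 0.66123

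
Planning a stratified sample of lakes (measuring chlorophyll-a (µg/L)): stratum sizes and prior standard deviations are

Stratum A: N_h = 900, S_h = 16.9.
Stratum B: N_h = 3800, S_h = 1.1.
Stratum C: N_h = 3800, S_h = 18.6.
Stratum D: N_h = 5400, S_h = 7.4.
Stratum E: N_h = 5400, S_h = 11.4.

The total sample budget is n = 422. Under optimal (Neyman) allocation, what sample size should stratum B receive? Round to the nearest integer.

9

Neyman allocation: n_h = n · N_h S_h / Σ N_i S_i, with n = 422.
  stratum A: N_h·S_h = 900·16.9 = 15210.00
  stratum B: N_h·S_h = 3800·1.1 = 4180.00
  stratum C: N_h·S_h = 3800·18.6 = 70680.00
  stratum D: N_h·S_h = 5400·7.4 = 39960.00
  stratum E: N_h·S_h = 5400·11.4 = 61560.00
Σ N_h S_h = 191590.00
n for stratum B = 422·4180.00/191590.00 = 9.207 → 9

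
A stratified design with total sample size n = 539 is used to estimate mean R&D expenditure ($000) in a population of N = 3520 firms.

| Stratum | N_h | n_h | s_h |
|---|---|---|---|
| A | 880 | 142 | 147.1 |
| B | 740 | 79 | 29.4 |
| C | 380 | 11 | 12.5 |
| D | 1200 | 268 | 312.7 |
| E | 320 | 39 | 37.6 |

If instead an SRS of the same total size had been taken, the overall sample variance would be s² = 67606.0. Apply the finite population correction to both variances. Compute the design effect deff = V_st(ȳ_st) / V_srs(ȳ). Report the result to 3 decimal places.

V̂(ȳ_st) = Σ W_h² (1 − n_h/N_h) s_h²/n_h, with W_h = N_h/N and N = 3520:
  stratum A: (880/3520)²·(1 − 142/880)·147.1²/142 = 7.98713
  stratum B: (740/3520)²·(1 − 79/740)·29.4²/79 = 0.431932
  stratum C: (380/3520)²·(1 − 11/380)·12.5²/11 = 0.16075
  stratum D: (1200/3520)²·(1 − 268/1200)·312.7²/268 = 32.9331
  stratum E: (320/3520)²·(1 − 39/320)·37.6²/39 = 0.263076
V_st = 41.776
V_srs = (1 − 539/3520)·67606.0/539 = 106.222
deff = V_st / V_srs = 41.776/106.222 = 0.3933

deff ≈ 0.393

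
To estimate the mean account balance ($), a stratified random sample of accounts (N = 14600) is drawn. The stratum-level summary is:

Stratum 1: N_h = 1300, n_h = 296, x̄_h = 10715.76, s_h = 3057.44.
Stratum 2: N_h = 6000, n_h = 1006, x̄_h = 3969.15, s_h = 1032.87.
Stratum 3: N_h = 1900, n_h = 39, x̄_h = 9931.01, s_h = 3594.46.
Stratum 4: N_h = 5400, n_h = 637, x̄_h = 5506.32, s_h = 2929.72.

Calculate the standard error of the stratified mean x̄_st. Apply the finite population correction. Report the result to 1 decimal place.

V̂(x̄_st) = Σ W_h² (1 − n_h/N_h) s_h²/n_h, with W_h = N_h/N and N = 14600:
  stratum 1: (1300/14600)²·(1 − 296/1300)·3057.44²/296 = 193.373
  stratum 2: (6000/14600)²·(1 − 1006/6000)·1032.87²/1006 = 149.069
  stratum 3: (1900/14600)²·(1 − 39/1900)·3594.46²/39 = 5495.37
  stratum 4: (5400/14600)²·(1 − 637/5400)·2929.72²/637 = 1625.85
V̂(x̄_st) = 7463.67
SE(x̄_st) = √7463.67 = 86.3925

SE(x̄_st) ≈ 86.4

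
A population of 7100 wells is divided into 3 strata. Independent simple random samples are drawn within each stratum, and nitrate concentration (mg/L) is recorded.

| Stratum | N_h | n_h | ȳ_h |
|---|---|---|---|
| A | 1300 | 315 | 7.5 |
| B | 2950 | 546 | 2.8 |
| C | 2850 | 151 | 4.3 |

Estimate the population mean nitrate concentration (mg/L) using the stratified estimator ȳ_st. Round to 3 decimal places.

N = Σ N_h = 7100. Stratum weights W_h = N_h/N.
ȳ_st = (1300·7.5 + 2950·2.8 + 2850·4.3) / 7100 = 4.26268

ȳ_st ≈ 4.263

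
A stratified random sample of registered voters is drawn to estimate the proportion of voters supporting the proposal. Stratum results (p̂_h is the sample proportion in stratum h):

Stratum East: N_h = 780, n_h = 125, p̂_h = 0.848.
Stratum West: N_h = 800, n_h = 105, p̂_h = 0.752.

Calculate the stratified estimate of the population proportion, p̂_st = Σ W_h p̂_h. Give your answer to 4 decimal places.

N = 1580; stratum weights W_h = N_h/N.
p̂_st = Σ W_h p̂_h = (780·0.848 + 800·0.752)/1580 = 0.79939

p̂_st ≈ 0.7994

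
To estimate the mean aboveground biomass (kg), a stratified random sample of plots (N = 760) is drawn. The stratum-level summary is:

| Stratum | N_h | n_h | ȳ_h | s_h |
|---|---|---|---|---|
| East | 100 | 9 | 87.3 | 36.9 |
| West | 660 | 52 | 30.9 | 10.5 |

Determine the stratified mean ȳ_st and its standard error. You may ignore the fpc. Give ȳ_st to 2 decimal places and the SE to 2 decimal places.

ȳ_st = Σ W_h ȳ_h = (100·87.3 + 660·30.9)/760 = 38.32105
V̂(ȳ_st) = Σ W_h² s_h²/n_h, with W_h = N_h/N and N = 760:
  stratum East: (100/760)²·36.9²/9 = 2.61929
  stratum West: (660/760)²·10.5²/52 = 1.59895
V̂(ȳ_st) = 4.21824
SE(ȳ_st) = √4.21824 = 2.05384

ȳ_st ≈ 38.32, SE ≈ 2.05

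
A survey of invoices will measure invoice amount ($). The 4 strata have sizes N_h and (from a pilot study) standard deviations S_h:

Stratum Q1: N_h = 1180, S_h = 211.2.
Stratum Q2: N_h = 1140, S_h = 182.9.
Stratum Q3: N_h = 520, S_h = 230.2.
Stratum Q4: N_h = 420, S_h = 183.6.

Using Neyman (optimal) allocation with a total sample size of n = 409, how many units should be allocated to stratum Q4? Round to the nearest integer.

48

Neyman allocation: n_h = n · N_h S_h / Σ N_i S_i, with n = 409.
  stratum Q1: N_h·S_h = 1180·211.2 = 249216.00
  stratum Q2: N_h·S_h = 1140·182.9 = 208506.00
  stratum Q3: N_h·S_h = 520·230.2 = 119704.00
  stratum Q4: N_h·S_h = 420·183.6 = 77112.00
Σ N_h S_h = 654538.00
n for stratum Q4 = 409·77112.00/654538.00 = 48.185 → 48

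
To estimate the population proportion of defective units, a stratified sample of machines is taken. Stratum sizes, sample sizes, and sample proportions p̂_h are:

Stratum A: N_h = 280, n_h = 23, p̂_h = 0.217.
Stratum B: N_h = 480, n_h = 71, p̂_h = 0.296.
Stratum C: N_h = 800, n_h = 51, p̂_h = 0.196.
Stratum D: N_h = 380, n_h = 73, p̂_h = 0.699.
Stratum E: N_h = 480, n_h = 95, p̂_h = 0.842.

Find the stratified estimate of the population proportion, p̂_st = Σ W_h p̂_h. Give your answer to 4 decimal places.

p̂_st ≈ 0.4254

N = 2420; stratum weights W_h = N_h/N.
p̂_st = Σ W_h p̂_h = (280·0.217 + 480·0.296 + 800·0.196 + 380·0.699 + 480·0.842)/2420 = 0.42538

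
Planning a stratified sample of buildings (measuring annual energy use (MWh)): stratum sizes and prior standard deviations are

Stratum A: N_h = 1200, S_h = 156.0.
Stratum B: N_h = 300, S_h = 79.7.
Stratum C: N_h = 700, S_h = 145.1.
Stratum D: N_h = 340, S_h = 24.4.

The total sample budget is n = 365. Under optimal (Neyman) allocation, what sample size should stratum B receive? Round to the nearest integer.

Neyman allocation: n_h = n · N_h S_h / Σ N_i S_i, with n = 365.
  stratum A: N_h·S_h = 1200·156.0 = 187200.00
  stratum B: N_h·S_h = 300·79.7 = 23910.00
  stratum C: N_h·S_h = 700·145.1 = 101570.00
  stratum D: N_h·S_h = 340·24.4 = 8296.00
Σ N_h S_h = 320976.00
n for stratum B = 365·23910.00/320976.00 = 27.189 → 27

27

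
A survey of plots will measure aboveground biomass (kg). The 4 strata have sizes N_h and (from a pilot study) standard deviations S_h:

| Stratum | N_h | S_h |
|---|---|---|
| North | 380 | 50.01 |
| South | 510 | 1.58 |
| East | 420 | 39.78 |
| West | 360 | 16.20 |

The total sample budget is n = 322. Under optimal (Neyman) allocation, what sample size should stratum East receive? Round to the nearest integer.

127

Neyman allocation: n_h = n · N_h S_h / Σ N_i S_i, with n = 322.
  stratum North: N_h·S_h = 380·50.01 = 19003.80
  stratum South: N_h·S_h = 510·1.58 = 805.80
  stratum East: N_h·S_h = 420·39.78 = 16707.60
  stratum West: N_h·S_h = 360·16.20 = 5832.00
Σ N_h S_h = 42349.20
n for stratum East = 322·16707.60/42349.20 = 127.035 → 127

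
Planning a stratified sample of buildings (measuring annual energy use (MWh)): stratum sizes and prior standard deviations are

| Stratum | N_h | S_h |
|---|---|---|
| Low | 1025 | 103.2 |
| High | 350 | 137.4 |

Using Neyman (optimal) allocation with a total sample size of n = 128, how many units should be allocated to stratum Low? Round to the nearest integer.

Neyman allocation: n_h = n · N_h S_h / Σ N_i S_i, with n = 128.
  stratum Low: N_h·S_h = 1025·103.2 = 105780.00
  stratum High: N_h·S_h = 350·137.4 = 48090.00
Σ N_h S_h = 153870.00
n for stratum Low = 128·105780.00/153870.00 = 87.995 → 88

88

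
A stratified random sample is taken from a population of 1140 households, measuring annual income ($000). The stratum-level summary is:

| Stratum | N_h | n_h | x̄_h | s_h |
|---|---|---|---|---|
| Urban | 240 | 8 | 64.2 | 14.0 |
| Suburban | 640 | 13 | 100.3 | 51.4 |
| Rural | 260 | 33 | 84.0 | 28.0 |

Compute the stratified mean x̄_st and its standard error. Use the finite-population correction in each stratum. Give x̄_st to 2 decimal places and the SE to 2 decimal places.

x̄_st ≈ 88.98, SE ≈ 8.05

x̄_st = Σ W_h x̄_h = (240·64.2 + 640·100.3 + 260·84.0)/1140 = 88.98246
V̂(x̄_st) = Σ W_h² (1 − n_h/N_h) s_h²/n_h, with W_h = N_h/N and N = 1140:
  stratum Urban: (240/1140)²·(1 − 8/240)·14.0²/8 = 1.04968
  stratum Suburban: (640/1140)²·(1 − 13/640)·51.4²/13 = 62.751
  stratum Rural: (260/1140)²·(1 − 33/260)·28.0²/33 = 1.07893
V̂(x̄_st) = 64.8796
SE(x̄_st) = √64.8796 = 8.05479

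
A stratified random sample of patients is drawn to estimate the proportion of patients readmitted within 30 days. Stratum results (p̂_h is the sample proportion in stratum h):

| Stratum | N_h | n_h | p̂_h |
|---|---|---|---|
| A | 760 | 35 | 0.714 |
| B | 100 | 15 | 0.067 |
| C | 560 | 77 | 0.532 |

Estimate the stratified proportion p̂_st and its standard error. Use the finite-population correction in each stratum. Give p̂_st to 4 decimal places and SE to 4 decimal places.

p̂_st ≈ 0.5967, SE ≈ 0.0458

N = 1420; stratum weights W_h = N_h/N.
p̂_st = Σ W_h p̂_h = (760·0.714 + 100·0.067 + 560·0.532)/1420 = 0.59666
V̂(p̂_st) = Σ W_h² (1 − n_h/N_h) p̂_h(1−p̂_h)/(n_h−1):
  stratum A: (760/1420)²·(1 − 35/760)·0.714·0.286/34 = 0.0016412
  stratum B: (100/1420)²·(1 − 15/100)·0.067·0.933/14 = 1.88222e-05
  stratum C: (560/1420)²·(1 − 77/560)·0.532·0.468/76 = 0.000439443
V̂(p̂_st) = 0.00209946; SE = √V̂ = 0.0458199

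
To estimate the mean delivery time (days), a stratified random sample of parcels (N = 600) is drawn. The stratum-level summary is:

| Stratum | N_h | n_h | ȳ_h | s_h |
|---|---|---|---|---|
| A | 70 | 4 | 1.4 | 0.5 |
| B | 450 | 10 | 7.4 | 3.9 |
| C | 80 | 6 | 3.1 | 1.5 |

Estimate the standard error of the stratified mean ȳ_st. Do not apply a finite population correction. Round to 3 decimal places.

V̂(ȳ_st) = Σ W_h² s_h²/n_h, with W_h = N_h/N and N = 600:
  stratum A: (70/600)²·0.5²/4 = 0.000850694
  stratum B: (450/600)²·3.9²/10 = 0.855562
  stratum C: (80/600)²·1.5²/6 = 0.00666667
V̂(ȳ_st) = 0.86308
SE(ȳ_st) = √0.86308 = 0.929021

SE(ȳ_st) ≈ 0.929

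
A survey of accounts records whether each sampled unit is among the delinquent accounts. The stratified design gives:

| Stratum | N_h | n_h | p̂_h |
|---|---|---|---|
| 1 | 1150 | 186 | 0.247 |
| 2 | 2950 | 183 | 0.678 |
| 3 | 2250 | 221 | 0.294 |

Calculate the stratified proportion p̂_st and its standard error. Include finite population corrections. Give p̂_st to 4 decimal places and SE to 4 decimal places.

N = 6350; stratum weights W_h = N_h/N.
p̂_st = Σ W_h p̂_h = (1150·0.247 + 2950·0.678 + 2250·0.294)/6350 = 0.46388
V̂(p̂_st) = Σ W_h² (1 − n_h/N_h) p̂_h(1−p̂_h)/(n_h−1):
  stratum 1: (1150/6350)²·(1 − 186/1150)·0.247·0.753/185 = 2.76406e-05
  stratum 2: (2950/6350)²·(1 − 183/2950)·0.678·0.322/182 = 0.000242828
  stratum 3: (2250/6350)²·(1 − 221/2250)·0.294·0.706/220 = 0.000106818
V̂(p̂_st) = 0.000377287; SE = √V̂ = 0.0194239

p̂_st ≈ 0.4639, SE ≈ 0.0194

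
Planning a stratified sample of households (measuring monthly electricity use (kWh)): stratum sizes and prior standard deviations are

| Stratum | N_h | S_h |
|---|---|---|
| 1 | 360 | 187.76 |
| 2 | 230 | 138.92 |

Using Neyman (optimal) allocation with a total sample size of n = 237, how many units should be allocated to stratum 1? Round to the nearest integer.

161

Neyman allocation: n_h = n · N_h S_h / Σ N_i S_i, with n = 237.
  stratum 1: N_h·S_h = 360·187.76 = 67593.60
  stratum 2: N_h·S_h = 230·138.92 = 31951.60
Σ N_h S_h = 99545.20
n for stratum 1 = 237·67593.60/99545.20 = 160.929 → 161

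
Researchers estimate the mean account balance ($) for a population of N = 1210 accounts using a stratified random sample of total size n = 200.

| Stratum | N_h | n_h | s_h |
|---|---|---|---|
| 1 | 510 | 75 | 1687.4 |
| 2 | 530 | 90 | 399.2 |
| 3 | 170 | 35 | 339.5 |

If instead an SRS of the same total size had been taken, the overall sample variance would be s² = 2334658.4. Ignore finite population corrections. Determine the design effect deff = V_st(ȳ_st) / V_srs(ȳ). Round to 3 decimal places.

deff ≈ 0.612

V̂(ȳ_st) = Σ W_h² s_h²/n_h, with W_h = N_h/N and N = 1210:
  stratum 1: (510/1210)²·1687.4²/75 = 6744.42
  stratum 2: (530/1210)²·399.2²/90 = 339.719
  stratum 3: (170/1210)²·339.5²/35 = 65.0038
V_st = 7149.14
V_srs = s²/n = 2334658.4/200 = 11673.3
deff = V_st / V_srs = 7149.14/11673.3 = 0.6124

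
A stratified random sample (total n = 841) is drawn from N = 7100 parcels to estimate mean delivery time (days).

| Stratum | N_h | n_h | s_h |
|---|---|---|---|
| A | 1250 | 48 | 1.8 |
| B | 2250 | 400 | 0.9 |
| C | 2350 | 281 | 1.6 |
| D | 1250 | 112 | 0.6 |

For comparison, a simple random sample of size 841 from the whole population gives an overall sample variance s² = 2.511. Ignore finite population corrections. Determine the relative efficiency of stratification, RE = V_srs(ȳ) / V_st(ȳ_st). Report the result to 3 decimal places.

RE ≈ 0.880

V̂(ȳ_st) = Σ W_h² s_h²/n_h, with W_h = N_h/N and N = 7100:
  stratum A: (1250/7100)²·1.8²/48 = 0.00209222
  stratum B: (2250/7100)²·0.9²/400 = 0.000203364
  stratum C: (2350/7100)²·1.6²/281 = 0.000998051
  stratum D: (1250/7100)²·0.6²/112 = 9.96295e-05
V_st = 0.00339326
V_srs = s²/n = 2.511/841 = 0.00298573
Relative efficiency = V_srs / V_st = 0.00298573/0.00339326 = 0.8799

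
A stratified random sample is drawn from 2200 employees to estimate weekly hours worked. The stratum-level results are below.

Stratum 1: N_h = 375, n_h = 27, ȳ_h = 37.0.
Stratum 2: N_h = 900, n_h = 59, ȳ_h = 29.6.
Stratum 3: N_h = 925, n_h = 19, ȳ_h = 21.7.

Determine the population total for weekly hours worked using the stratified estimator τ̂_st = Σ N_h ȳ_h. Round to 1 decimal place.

τ̂_st ≈ 60587.5

τ̂_st = Σ N_h ȳ_h = 375·37.0 + 900·29.6 + 925·21.7 = 60587.5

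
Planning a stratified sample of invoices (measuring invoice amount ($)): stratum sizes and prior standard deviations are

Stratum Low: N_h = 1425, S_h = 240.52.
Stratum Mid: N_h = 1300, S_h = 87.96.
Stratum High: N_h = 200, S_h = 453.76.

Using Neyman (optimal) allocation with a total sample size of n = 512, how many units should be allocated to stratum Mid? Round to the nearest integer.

Neyman allocation: n_h = n · N_h S_h / Σ N_i S_i, with n = 512.
  stratum Low: N_h·S_h = 1425·240.52 = 342741.00
  stratum Mid: N_h·S_h = 1300·87.96 = 114348.00
  stratum High: N_h·S_h = 200·453.76 = 90752.00
Σ N_h S_h = 547841.00
n for stratum Mid = 512·114348.00/547841.00 = 106.867 → 107

107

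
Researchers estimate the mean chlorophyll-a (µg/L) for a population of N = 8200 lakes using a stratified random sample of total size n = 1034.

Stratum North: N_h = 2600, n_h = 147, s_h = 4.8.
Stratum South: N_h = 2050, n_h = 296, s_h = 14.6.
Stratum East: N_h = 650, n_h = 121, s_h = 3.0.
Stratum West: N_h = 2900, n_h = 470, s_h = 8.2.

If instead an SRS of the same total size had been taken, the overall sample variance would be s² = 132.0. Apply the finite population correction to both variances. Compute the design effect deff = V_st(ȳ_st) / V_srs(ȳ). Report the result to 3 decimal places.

V̂(ȳ_st) = Σ W_h² (1 − n_h/N_h) s_h²/n_h, with W_h = N_h/N and N = 8200:
  stratum North: (2600/8200)²·(1 − 147/2600)·4.8²/147 = 0.0148665
  stratum South: (2050/8200)²·(1 − 296/2050)·14.6²/296 = 0.0385097
  stratum East: (650/8200)²·(1 − 121/650)·3.0²/121 = 0.000380363
  stratum West: (2900/8200)²·(1 − 470/2900)·8.2²/470 = 0.0149936
V_st = 0.0687501
V_srs = (1 − 1034/8200)·132.0/1034 = 0.111562
deff = V_st / V_srs = 0.0687501/0.111562 = 0.6163

deff ≈ 0.616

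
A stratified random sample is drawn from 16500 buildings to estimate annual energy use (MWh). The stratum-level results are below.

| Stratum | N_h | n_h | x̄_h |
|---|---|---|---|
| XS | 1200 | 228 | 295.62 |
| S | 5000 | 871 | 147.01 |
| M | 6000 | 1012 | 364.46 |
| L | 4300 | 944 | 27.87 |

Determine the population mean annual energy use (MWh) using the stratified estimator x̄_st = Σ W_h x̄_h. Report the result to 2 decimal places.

N = Σ N_h = 16500. Stratum weights W_h = N_h/N.
x̄_st = (1200·295.62 + 5000·147.01 + 6000·364.46 + 4300·27.87) / 16500 = 205.8421

x̄_st ≈ 205.84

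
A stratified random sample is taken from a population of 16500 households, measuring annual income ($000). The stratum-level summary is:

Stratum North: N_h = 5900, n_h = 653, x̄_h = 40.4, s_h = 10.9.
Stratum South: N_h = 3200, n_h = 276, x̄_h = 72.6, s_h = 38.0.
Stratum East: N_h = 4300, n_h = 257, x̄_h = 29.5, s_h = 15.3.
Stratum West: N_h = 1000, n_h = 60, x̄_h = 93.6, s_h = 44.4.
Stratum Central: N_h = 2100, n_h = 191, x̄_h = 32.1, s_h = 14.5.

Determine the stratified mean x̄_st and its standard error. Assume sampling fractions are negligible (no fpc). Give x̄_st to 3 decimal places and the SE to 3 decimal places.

x̄_st = Σ W_h x̄_h = (5900·40.4 + 3200·72.6 + 4300·29.5 + 1000·93.6 + 2100·32.1)/16500 = 45.97212
V̂(x̄_st) = Σ W_h² s_h²/n_h, with W_h = N_h/N and N = 16500:
  stratum North: (5900/16500)²·10.9²/653 = 0.0232635
  stratum South: (3200/16500)²·38.0²/276 = 0.196784
  stratum East: (4300/16500)²·15.3²/257 = 0.0618613
  stratum West: (1000/16500)²·44.4²/60 = 0.120683
  stratum Central: (2100/16500)²·14.5²/191 = 0.0178309
V̂(x̄_st) = 0.420423
SE(x̄_st) = √0.420423 = 0.6484

x̄_st ≈ 45.972, SE ≈ 0.648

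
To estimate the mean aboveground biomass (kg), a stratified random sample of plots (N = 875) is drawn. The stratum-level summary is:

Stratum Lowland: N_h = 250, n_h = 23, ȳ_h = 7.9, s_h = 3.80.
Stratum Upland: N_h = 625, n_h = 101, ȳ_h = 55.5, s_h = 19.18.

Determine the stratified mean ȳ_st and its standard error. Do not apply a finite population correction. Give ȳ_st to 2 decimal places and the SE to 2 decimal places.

ȳ_st = Σ W_h ȳ_h = (250·7.9 + 625·55.5)/875 = 41.90000
V̂(ȳ_st) = Σ W_h² s_h²/n_h, with W_h = N_h/N and N = 875:
  stratum Lowland: (250/875)²·3.80²/23 = 0.0512511
  stratum Upland: (625/875)²·19.18²/101 = 1.85832
V̂(ȳ_st) = 1.90957
SE(ȳ_st) = √1.90957 = 1.38187

ȳ_st ≈ 41.90, SE ≈ 1.38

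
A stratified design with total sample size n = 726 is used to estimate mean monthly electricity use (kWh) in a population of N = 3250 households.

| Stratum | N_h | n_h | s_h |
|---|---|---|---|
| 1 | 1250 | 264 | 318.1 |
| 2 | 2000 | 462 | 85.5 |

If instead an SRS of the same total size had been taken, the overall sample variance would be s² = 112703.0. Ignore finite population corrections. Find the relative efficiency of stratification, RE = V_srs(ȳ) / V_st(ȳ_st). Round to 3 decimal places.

V̂(ȳ_st) = Σ W_h² s_h²/n_h, with W_h = N_h/N and N = 3250:
  stratum 1: (1250/3250)²·318.1²/264 = 56.6992
  stratum 2: (2000/3250)²·85.5²/462 = 5.99216
V_st = 62.6913
V_srs = s²/n = 112703.0/726 = 155.238
Relative efficiency = V_srs / V_st = 155.238/62.6913 = 2.4762

RE ≈ 2.476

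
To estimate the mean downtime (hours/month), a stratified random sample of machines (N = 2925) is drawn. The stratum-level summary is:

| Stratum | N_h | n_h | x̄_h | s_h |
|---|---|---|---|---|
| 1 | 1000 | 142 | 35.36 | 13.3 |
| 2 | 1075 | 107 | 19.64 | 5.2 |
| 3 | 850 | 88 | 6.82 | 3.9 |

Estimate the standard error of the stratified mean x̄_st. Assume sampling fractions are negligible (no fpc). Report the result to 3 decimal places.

SE(x̄_st) ≈ 0.441

V̂(x̄_st) = Σ W_h² s_h²/n_h, with W_h = N_h/N and N = 2925:
  stratum 1: (1000/2925)²·13.3²/142 = 0.145601
  stratum 2: (1075/2925)²·5.2²/107 = 0.0341341
  stratum 3: (850/2925)²·3.9²/88 = 0.014596
V̂(x̄_st) = 0.194331
SE(x̄_st) = √0.194331 = 0.440829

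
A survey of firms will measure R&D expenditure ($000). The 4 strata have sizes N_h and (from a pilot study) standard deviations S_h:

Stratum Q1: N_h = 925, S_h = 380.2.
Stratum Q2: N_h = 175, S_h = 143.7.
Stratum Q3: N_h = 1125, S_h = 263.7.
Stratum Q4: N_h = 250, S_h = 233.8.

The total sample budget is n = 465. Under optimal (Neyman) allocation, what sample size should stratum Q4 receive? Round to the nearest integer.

Neyman allocation: n_h = n · N_h S_h / Σ N_i S_i, with n = 465.
  stratum Q1: N_h·S_h = 925·380.2 = 351685.00
  stratum Q2: N_h·S_h = 175·143.7 = 25147.50
  stratum Q3: N_h·S_h = 1125·263.7 = 296662.50
  stratum Q4: N_h·S_h = 250·233.8 = 58450.00
Σ N_h S_h = 731945.00
n for stratum Q4 = 465·58450.00/731945.00 = 37.133 → 37

37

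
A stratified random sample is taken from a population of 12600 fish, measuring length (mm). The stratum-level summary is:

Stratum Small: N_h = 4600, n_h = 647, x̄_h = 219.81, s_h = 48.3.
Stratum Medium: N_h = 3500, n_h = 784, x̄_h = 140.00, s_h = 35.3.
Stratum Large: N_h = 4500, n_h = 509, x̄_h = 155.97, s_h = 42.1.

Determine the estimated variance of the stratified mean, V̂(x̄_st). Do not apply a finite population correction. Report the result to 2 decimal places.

V̂(x̄_st) = Σ W_h² s_h²/n_h, with W_h = N_h/N and N = 12600:
  stratum Small: (4600/12600)²·48.3²/647 = 0.480579
  stratum Medium: (3500/12600)²·35.3²/784 = 0.122639
  stratum Large: (4500/12600)²·42.1²/509 = 0.444151
V̂(x̄_st) = 1.04737

V̂(x̄_st) ≈ 1.05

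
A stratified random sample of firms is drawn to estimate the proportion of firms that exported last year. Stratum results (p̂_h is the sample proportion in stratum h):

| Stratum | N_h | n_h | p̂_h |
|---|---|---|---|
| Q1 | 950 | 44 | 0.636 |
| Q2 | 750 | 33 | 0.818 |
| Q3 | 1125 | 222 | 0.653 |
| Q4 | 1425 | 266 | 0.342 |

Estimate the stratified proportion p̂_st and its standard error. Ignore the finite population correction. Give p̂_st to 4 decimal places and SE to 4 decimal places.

N = 4250; stratum weights W_h = N_h/N.
p̂_st = Σ W_h p̂_h = (950·0.636 + 750·0.818 + 1125·0.653 + 1425·0.342)/4250 = 0.57404
V̂(p̂_st) = Σ W_h² p̂_h(1−p̂_h)/(n_h−1):
  stratum Q1: (950/4250)²·0.636·0.364/43 = 0.000269004
  stratum Q2: (750/4250)²·0.818·0.182/32 = 0.000144884
  stratum Q3: (1125/4250)²·0.653·0.347/221 = 7.18419e-05
  stratum Q4: (1425/4250)²·0.342·0.658/265 = 9.5468e-05
V̂(p̂_st) = 0.000581198; SE = √V̂ = 0.024108

p̂_st ≈ 0.5740, SE ≈ 0.0241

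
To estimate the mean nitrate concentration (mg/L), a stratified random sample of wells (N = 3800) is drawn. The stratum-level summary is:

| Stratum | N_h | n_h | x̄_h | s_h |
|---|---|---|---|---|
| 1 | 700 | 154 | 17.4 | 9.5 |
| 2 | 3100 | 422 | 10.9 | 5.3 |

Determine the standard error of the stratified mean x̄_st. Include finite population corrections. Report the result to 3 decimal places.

V̂(x̄_st) = Σ W_h² (1 − n_h/N_h) s_h²/n_h, with W_h = N_h/N and N = 3800:
  stratum 1: (700/3800)²·(1 − 154/700)·9.5²/154 = 0.0155114
  stratum 2: (3100/3800)²·(1 − 422/3100)·5.3²/422 = 0.0382688
V̂(x̄_st) = 0.0537801
SE(x̄_st) = √0.0537801 = 0.231905

SE(x̄_st) ≈ 0.232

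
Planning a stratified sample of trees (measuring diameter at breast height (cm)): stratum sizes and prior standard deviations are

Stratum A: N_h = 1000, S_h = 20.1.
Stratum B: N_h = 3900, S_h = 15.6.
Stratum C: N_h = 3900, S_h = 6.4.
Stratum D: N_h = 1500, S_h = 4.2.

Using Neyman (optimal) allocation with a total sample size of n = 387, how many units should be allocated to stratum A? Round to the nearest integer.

Neyman allocation: n_h = n · N_h S_h / Σ N_i S_i, with n = 387.
  stratum A: N_h·S_h = 1000·20.1 = 20100.00
  stratum B: N_h·S_h = 3900·15.6 = 60840.00
  stratum C: N_h·S_h = 3900·6.4 = 24960.00
  stratum D: N_h·S_h = 1500·4.2 = 6300.00
Σ N_h S_h = 112200.00
n for stratum A = 387·20100.00/112200.00 = 69.329 → 69

69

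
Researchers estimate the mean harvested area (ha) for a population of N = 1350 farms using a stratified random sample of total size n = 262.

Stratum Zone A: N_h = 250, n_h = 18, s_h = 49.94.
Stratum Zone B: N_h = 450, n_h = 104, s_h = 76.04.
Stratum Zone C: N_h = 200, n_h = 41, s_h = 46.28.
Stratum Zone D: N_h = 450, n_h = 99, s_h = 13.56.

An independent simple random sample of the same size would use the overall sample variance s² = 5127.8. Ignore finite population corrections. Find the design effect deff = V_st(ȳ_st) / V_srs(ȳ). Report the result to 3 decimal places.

deff ≈ 0.628

V̂(ȳ_st) = Σ W_h² s_h²/n_h, with W_h = N_h/N and N = 1350:
  stratum Zone A: (250/1350)²·49.94²/18 = 4.75157
  stratum Zone B: (450/1350)²·76.04²/104 = 6.17744
  stratum Zone C: (200/1350)²·46.28²/41 = 1.14656
  stratum Zone D: (450/1350)²·13.56²/99 = 0.206368
V_st = 12.2819
V_srs = s²/n = 5127.8/262 = 19.5718
deff = V_st / V_srs = 12.2819/19.5718 = 0.6275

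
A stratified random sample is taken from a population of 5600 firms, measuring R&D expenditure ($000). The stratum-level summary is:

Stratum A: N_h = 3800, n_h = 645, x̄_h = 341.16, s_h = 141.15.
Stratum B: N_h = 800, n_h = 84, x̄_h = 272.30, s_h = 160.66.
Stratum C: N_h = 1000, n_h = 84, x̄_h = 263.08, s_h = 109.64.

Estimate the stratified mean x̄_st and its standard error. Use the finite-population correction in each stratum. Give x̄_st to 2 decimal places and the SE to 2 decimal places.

x̄_st = Σ W_h x̄_h = (3800·341.16 + 800·272.30 + 1000·263.08)/5600 = 317.38000
V̂(x̄_st) = Σ W_h² (1 − n_h/N_h) s_h²/n_h, with W_h = N_h/N and N = 5600:
  stratum A: (3800/5600)²·(1 − 645/3800)·141.15²/645 = 11.8089
  stratum B: (800/5600)²·(1 − 84/800)·160.66²/84 = 5.61259
  stratum C: (1000/5600)²·(1 − 84/1000)·109.64²/84 = 4.18002
V̂(x̄_st) = 21.6015
SE(x̄_st) = √21.6015 = 4.64774

x̄_st ≈ 317.38, SE ≈ 4.65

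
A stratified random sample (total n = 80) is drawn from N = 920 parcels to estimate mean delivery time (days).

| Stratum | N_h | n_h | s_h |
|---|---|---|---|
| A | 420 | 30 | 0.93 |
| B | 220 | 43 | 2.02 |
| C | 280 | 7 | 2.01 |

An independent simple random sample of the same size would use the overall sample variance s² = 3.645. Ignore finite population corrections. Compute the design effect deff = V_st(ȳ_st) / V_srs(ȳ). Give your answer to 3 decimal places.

deff ≈ 1.424

V̂(ȳ_st) = Σ W_h² s_h²/n_h, with W_h = N_h/N and N = 920:
  stratum A: (420/920)²·0.93²/30 = 0.00600852
  stratum B: (220/920)²·2.02²/43 = 0.0054263
  stratum C: (280/920)²·2.01²/7 = 0.0534607
V_st = 0.0648955
V_srs = s²/n = 3.645/80 = 0.0455625
deff = V_st / V_srs = 0.0648955/0.0455625 = 1.4243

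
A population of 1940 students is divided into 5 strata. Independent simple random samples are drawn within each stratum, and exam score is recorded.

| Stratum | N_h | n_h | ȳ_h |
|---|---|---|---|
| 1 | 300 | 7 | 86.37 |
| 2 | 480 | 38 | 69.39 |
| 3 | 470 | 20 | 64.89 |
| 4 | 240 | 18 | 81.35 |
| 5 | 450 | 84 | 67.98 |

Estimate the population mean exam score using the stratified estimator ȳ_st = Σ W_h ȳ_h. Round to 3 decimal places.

N = Σ N_h = 1940. Stratum weights W_h = N_h/N.
ȳ_st = (300·86.37 + 480·69.39 + 470·64.89 + 240·81.35 + 450·67.98) / 1940 = 72.07809

ȳ_st ≈ 72.078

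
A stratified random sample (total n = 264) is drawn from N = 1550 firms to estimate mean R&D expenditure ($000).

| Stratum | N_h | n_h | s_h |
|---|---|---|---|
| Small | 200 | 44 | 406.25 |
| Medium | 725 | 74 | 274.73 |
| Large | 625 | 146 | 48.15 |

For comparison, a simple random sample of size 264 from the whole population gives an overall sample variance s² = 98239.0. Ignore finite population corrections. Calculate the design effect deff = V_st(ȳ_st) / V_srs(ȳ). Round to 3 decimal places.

V̂(ȳ_st) = Σ W_h² s_h²/n_h, with W_h = N_h/N and N = 1550:
  stratum Small: (200/1550)²·406.25²/44 = 62.4497
  stratum Medium: (725/1550)²·274.73²/74 = 223.148
  stratum Large: (625/1550)²·48.15²/146 = 2.58188
V_st = 288.18
V_srs = s²/n = 98239.0/264 = 372.117
deff = V_st / V_srs = 288.18/372.117 = 0.7744

deff ≈ 0.774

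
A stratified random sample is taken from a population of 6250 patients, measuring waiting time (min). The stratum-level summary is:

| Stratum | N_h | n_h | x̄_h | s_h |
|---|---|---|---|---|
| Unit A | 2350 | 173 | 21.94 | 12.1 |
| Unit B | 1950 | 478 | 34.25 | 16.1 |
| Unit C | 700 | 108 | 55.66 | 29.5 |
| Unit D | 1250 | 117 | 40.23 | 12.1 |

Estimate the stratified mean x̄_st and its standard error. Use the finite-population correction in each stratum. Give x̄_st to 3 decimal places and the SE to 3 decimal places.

x̄_st ≈ 33.215, SE ≈ 0.531

x̄_st = Σ W_h x̄_h = (2350·21.94 + 1950·34.25 + 700·55.66 + 1250·40.23)/6250 = 33.21536
V̂(x̄_st) = Σ W_h² (1 − n_h/N_h) s_h²/n_h, with W_h = N_h/N and N = 6250:
  stratum Unit A: (2350/6250)²·(1 − 173/2350)·12.1²/173 = 0.110839
  stratum Unit B: (1950/6250)²·(1 − 478/1950)·16.1²/478 = 0.039848
  stratum Unit C: (700/6250)²·(1 − 108/700)·29.5²/108 = 0.085483
  stratum Unit D: (1250/6250)²·(1 − 117/1250)·12.1²/117 = 0.0453696
V̂(x̄_st) = 0.281539
SE(x̄_st) = √0.281539 = 0.530603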